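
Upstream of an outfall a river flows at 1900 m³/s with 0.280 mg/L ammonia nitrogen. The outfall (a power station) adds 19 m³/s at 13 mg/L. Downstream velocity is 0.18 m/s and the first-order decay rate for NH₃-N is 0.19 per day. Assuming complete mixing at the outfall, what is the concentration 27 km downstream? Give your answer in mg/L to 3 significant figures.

0.292 mg/L

After complete mixing, C₀ = (19·13 + 1900·0.28) / 1919 = 0.4059 mg/L.
Travel time t = 2.7e+04 m / 0.18 m/s = 1.5e+05 s = 1.736 d.
C = 0.4059·exp(−0.19·1.736) = 0.4059·0.719 = 0.2919 mg/L.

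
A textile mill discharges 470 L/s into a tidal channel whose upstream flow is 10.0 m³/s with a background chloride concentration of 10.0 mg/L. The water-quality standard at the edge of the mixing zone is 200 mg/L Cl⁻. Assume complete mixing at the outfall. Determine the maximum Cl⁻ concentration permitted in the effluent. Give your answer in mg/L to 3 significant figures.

4240 mg/L

470 L/s = 0.47 m³/s.
Mass balance: 200·10.47 = 0.47·Cₑ + 10·10.
Cₑ = (2094 − 100) / 0.47 = 4243 mg/L.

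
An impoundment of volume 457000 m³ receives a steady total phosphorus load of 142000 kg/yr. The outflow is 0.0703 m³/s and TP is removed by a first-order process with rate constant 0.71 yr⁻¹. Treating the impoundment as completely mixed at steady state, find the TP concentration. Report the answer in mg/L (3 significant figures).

55.8 mg/L

Outflow Q = 0.0703 m³/s × 3.156e+07 s/yr = 2.218e+06 m³/yr.
Steady-state CSTR mass balance: W = Q·C + k·V·C, so C = W/(Q + kV).
Q + kV = 2.218e+06 + 0.71·457000 = 2.543e+06 m³/yr.
C = 142000/2.543e+06 = 0.05584 kg/m³ = 55.84 mg/L.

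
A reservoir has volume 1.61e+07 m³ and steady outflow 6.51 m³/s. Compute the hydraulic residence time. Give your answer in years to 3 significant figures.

0.0784 yr

Q = 6.51 m³/s × 3.156e+07 s/yr = 2.054e+08 m³/yr.
Hydraulic residence time τ = V/Q = 1.61e+07/2.054e+08 = 0.07837 yr.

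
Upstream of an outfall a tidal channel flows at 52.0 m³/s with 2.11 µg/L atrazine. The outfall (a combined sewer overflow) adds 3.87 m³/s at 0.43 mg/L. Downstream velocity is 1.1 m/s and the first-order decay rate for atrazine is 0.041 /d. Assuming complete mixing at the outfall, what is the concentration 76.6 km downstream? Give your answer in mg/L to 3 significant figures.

2.11 µg/L = 0.00211 mg/L.
After complete mixing, C₀ = (3.87·0.43 + 52·0.00211) / 55.87 = 0.03175 mg/L.
Travel time t = 7.66e+04 m / 1.1 m/s = 6.964e+04 s = 0.806 d.
C = 0.03175·exp(−0.041·0.806) = 0.03175·0.9675 = 0.03072 mg/L.

0.0307 mg/L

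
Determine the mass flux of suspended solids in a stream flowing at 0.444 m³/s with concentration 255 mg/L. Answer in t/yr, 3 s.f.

3570 t/yr

Mass flux = Q·C = 0.444 m³/s × 255 g/m³ = 113.2 g/s.
= 113.2 g/s × 31.56 = 3573 t/yr.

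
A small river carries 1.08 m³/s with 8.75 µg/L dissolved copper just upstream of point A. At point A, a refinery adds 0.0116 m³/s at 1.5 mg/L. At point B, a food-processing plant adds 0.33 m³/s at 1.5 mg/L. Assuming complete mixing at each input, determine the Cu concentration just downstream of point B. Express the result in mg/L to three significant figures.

8.75 µg/L = 0.00875 mg/L.
After input A: C = (1.08·0.00875 + 0.0116·1.5) / 1.092 = 0.0246 mg/L.
After input B: C = (1.092·0.0246 + 0.33·1.5) / 1.422 = 0.3671 mg/L.

0.367 mg/L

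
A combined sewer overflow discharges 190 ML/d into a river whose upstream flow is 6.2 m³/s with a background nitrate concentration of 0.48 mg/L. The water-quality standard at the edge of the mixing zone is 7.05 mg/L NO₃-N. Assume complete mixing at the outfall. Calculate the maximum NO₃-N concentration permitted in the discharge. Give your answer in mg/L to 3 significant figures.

25.6 mg/L

190 ML/d = 2.199 m³/s.
Mass balance: 7.05·8.399 = 2.199·Cₑ + 6.2·0.48.
Cₑ = (59.21 − 2.976) / 2.199 = 25.57 mg/L.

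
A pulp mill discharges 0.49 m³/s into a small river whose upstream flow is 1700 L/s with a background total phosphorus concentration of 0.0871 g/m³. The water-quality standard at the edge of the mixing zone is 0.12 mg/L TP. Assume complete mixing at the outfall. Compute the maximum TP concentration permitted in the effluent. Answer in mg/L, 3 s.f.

1700 L/s = 1.7 m³/s.
Mass balance: 0.12·2.19 = 0.49·Cₑ + 1.7·0.0871.
Cₑ = (0.2628 − 0.1481) / 0.49 = 0.2341 mg/L.

0.234 mg/L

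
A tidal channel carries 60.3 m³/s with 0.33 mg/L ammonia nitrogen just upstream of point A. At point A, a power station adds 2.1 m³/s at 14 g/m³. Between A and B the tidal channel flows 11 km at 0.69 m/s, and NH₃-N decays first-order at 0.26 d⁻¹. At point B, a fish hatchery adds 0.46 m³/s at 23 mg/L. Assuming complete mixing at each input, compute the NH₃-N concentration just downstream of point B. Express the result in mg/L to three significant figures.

0.916 mg/L

After input A: C = (60.3·0.33 + 2.1·14) / 62.4 = 0.79 mg/L.
Over the 11 km reach to input B (t = 1.594e+04 s = 0.1845 d), decay gives C = 0.79·exp(−0.26·0.1845) = 0.753 mg/L.
After input B: C = (62.4·0.753 + 0.46·23) / 62.86 = 0.9158 mg/L.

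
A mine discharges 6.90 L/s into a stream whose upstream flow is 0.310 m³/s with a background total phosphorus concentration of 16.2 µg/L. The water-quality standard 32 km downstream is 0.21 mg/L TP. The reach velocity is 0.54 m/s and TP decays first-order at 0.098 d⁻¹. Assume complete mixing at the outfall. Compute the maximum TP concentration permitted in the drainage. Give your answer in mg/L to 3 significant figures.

6.90 L/s = 0.0069 m³/s.
16.2 µg/L = 0.0162 mg/L.
Travel time to the compliance point: t = 3.2e+04/0.54 = 5.926e+04 s = 0.6859 d; decay factor exp(−0.098·0.6859) = 0.935.
So the concentration just after mixing may be at most 0.21/0.935 = 0.2246 mg/L.
Mass balance: 0.2246·0.3169 = 0.0069·Cₑ + 0.31·0.0162.
Cₑ = (0.07118 − 0.005022) / 0.0069 = 9.588 mg/L.

9.59 mg/L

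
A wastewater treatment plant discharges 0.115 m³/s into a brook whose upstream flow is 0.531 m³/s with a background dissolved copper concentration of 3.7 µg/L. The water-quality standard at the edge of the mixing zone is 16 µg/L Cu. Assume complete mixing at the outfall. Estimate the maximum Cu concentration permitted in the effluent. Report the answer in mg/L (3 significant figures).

3.7 µg/L = 0.0037 mg/L.
16 µg/L = 0.016 mg/L.
Mass balance: 0.016·0.646 = 0.115·Cₑ + 0.531·0.0037.
Cₑ = (0.01034 − 0.001965) / 0.115 = 0.07279 mg/L.

0.0728 mg/L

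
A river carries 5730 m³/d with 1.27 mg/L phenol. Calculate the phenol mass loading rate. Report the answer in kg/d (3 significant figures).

5730 m³/d = 0.06632 m³/s.
Mass flux = Q·C = 0.06632 m³/s × 1.27 g/m³ = 0.08423 g/s.
= 0.08423 g/s × 86.4 = 7.277 kg/d.

7.28 kg/d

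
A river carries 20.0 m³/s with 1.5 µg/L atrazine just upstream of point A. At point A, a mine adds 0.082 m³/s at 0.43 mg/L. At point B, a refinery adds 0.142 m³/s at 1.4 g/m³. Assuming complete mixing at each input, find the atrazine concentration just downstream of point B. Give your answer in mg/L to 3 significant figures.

0.0131 mg/L

1.5 µg/L = 0.0015 mg/L.
After input A: C = (20·0.0015 + 0.082·0.43) / 20.08 = 0.00325 mg/L.
After input B: C = (20.08·0.00325 + 0.142·1.4) / 20.22 = 0.01306 mg/L.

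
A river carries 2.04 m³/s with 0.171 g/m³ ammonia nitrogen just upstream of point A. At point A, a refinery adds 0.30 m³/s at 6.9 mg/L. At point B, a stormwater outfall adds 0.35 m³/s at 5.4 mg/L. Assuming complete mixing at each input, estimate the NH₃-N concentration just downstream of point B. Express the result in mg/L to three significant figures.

After input A: C = (2.04·0.171 + 0.3·6.9) / 2.34 = 1.034 mg/L.
After input B: C = (2.34·1.034 + 0.35·5.4) / 2.69 = 1.602 mg/L.

1.60 mg/L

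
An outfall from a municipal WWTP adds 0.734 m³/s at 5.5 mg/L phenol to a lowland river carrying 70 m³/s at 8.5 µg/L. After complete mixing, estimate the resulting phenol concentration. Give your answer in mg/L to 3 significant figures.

0.0655 mg/L

8.5 µg/L = 0.0085 mg/L.
Conservation of mass across the mixing zone: C = (0.734·5.5 + 70·0.0085) / (0.734 + 70) = 4.632/70.73 = 0.06548 mg/L.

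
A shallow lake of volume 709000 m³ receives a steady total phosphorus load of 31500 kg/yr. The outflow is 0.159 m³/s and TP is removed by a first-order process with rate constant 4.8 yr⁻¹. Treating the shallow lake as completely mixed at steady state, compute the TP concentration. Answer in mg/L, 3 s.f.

Outflow Q = 0.159 m³/s × 3.156e+07 s/yr = 5.018e+06 m³/yr.
Steady-state CSTR mass balance: W = Q·C + k·V·C, so C = W/(Q + kV).
Q + kV = 5.018e+06 + 4.8·709000 = 8.421e+06 m³/yr.
C = 31500/8.421e+06 = 0.003741 kg/m³ = 3.741 mg/L.

3.74 mg/L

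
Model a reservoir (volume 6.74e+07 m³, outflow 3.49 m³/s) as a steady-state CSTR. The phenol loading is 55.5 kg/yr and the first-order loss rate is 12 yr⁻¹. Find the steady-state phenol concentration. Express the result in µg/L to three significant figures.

0.0604 µg/L

Outflow Q = 3.49 m³/s × 3.156e+07 s/yr = 1.101e+08 m³/yr.
Steady-state CSTR mass balance: W = Q·C + k·V·C, so C = W/(Q + kV).
Q + kV = 1.101e+08 + 12·6.74e+07 = 9.189e+08 m³/yr.
C = 55.5/9.189e+08 = 6.04e-08 kg/m³ = 6.04e-05 mg/L = 0.0604 µg/L.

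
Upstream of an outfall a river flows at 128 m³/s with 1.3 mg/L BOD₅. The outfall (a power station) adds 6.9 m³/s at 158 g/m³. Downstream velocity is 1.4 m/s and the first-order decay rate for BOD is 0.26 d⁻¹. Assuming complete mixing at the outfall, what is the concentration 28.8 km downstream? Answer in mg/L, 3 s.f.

After complete mixing, C₀ = (6.9·158 + 128·1.3) / 134.9 = 9.315 mg/L.
Travel time t = 2.88e+04 m / 1.4 m/s = 2.057e+04 s = 0.2381 d.
C = 9.315·exp(−0.26·0.2381) = 9.315·0.94 = 8.756 mg/L.

8.76 mg/L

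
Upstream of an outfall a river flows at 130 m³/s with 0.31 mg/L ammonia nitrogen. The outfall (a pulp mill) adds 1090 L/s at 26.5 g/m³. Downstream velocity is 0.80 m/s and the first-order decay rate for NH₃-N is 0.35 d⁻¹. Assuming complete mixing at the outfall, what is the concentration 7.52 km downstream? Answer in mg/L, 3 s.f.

0.508 mg/L

1090 L/s = 1.09 m³/s.
After complete mixing, C₀ = (1.09·26.5 + 130·0.31) / 131.1 = 0.5278 mg/L.
Travel time t = 7520 m / 0.80 m/s = 9400 s = 0.1088 d.
C = 0.5278·exp(−0.35·0.1088) = 0.5278·0.9626 = 0.508 mg/L.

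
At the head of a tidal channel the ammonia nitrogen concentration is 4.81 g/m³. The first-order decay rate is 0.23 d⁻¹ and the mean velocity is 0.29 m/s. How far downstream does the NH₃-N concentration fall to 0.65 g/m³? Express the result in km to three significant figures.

218 km

From C = C₀·e^(−kt), t = ln(C₀/C)/k = ln(4.81/0.65)/0.23 = 2.001/0.23 = 8.702 d.
Distance = v·t = 0.29 m/s × 7.519e+05 s = 2.18e+05 m = 218 km.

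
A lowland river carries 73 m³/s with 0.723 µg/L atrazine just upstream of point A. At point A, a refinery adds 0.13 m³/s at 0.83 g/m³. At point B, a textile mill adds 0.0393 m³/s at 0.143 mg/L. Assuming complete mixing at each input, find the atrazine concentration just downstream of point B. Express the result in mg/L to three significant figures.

0.723 µg/L = 0.000723 mg/L.
After input A: C = (73·0.000723 + 0.13·0.83) / 73.13 = 0.002197 mg/L.
After input B: C = (73.13·0.002197 + 0.0393·0.143) / 73.17 = 0.002273 mg/L.

0.00227 mg/L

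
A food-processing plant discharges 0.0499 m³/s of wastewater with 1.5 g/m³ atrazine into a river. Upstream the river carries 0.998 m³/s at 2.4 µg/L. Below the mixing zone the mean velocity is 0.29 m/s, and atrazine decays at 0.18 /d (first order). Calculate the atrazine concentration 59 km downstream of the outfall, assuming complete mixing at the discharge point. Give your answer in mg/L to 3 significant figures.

0.0482 mg/L

2.4 µg/L = 0.0024 mg/L.
After complete mixing, C₀ = (0.0499·1.5 + 0.998·0.0024) / 1.048 = 0.07371 mg/L.
Travel time t = 5.9e+04 m / 0.29 m/s = 2.034e+05 s = 2.355 d.
C = 0.07371·exp(−0.18·2.355) = 0.07371·0.6545 = 0.04825 mg/L.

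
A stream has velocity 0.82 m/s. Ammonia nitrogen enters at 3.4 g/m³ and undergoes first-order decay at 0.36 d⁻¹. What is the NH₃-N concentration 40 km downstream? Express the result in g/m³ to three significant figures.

Travel time t = 40 km / 0.82 m/s = 4e+04/0.82 = 4.878e+04 s = 0.5646 d.
First-order decay: C = 3.4·exp(−0.36·0.5646) = 3.4·0.8161 = 2.775 g/m³.

2.77 g/m³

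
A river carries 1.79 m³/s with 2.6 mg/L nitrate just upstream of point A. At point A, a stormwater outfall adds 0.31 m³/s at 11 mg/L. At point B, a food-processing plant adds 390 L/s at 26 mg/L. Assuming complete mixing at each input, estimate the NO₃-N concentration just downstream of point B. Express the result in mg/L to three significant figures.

7.31 mg/L

After input A: C = (1.79·2.6 + 0.31·11) / 2.1 = 3.84 mg/L.
390 L/s = 0.39 m³/s.
After input B: C = (2.1·3.84 + 0.39·26) / 2.49 = 7.311 mg/L.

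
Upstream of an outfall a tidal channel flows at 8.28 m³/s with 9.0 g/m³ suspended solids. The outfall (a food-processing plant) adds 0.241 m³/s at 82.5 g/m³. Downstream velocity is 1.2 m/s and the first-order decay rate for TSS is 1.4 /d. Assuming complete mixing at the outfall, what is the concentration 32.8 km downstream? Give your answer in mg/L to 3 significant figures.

7.11 mg/L

After complete mixing, C₀ = (0.241·82.5 + 8.28·9) / 8.521 = 11.08 mg/L.
Travel time t = 3.28e+04 m / 1.2 m/s = 2.733e+04 s = 0.3164 d.
C = 11.08·exp(−1.4·0.3164) = 11.08·0.6422 = 7.114 mg/L.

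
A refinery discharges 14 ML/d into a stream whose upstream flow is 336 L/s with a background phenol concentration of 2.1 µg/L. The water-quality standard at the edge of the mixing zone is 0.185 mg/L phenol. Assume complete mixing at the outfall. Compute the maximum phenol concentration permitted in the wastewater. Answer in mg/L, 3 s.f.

0.564 mg/L

14 ML/d = 0.162 m³/s.
336 L/s = 0.336 m³/s.
2.1 µg/L = 0.0021 mg/L.
Mass balance: 0.185·0.498 = 0.162·Cₑ + 0.336·0.0021.
Cₑ = (0.09214 − 0.0007056) / 0.162 = 0.5643 mg/L.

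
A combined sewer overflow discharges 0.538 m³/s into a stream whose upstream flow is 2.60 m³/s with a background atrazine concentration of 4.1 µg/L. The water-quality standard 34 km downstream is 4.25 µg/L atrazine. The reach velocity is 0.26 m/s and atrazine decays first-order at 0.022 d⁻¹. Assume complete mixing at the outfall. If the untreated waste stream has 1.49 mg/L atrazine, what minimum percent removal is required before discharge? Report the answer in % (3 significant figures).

99.6 %

4.1 µg/L = 0.0041 mg/L.
4.25 µg/L = 0.00425 mg/L.
Travel time to the compliance point: t = 3.4e+04/0.26 = 1.308e+05 s = 1.514 d; decay factor exp(−0.022·1.514) = 0.9673.
So the concentration just after mixing may be at most 0.00425/0.9673 = 0.004394 mg/L.
Mass balance: 0.004394·3.138 = 0.538·Cₑ + 2.6·0.0041.
Cₑ = (0.01379 − 0.01066) / 0.538 = 0.005814 mg/L.
Required removal = 1 − 0.005814/1.49 = 99.61 %.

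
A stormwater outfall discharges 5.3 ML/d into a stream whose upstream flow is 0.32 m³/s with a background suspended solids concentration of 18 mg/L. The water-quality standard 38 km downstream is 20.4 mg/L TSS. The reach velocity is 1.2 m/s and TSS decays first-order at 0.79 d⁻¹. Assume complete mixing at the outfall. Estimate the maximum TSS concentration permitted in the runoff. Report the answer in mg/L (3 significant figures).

5.3 ML/d = 0.06134 m³/s.
Travel time to the compliance point: t = 3.8e+04/1.2 = 3.167e+04 s = 0.3665 d; decay factor exp(−0.79·0.3665) = 0.7486.
So the concentration just after mixing may be at most 20.4/0.7486 = 27.25 mg/L.
Mass balance: 27.25·0.3813 = 0.06134·Cₑ + 0.32·18.
Cₑ = (10.39 − 5.76) / 0.06134 = 75.51 mg/L.

75.5 mg/L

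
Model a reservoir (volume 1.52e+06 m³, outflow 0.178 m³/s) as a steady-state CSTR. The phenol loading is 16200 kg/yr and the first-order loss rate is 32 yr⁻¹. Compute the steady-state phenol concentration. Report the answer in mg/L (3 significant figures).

0.299 mg/L

Outflow Q = 0.178 m³/s × 3.156e+07 s/yr = 5.617e+06 m³/yr.
Steady-state CSTR mass balance: W = Q·C + k·V·C, so C = W/(Q + kV).
Q + kV = 5.617e+06 + 32·1.52e+06 = 5.426e+07 m³/yr.
C = 16200/5.426e+07 = 0.0002986 kg/m³ = 0.2986 mg/L.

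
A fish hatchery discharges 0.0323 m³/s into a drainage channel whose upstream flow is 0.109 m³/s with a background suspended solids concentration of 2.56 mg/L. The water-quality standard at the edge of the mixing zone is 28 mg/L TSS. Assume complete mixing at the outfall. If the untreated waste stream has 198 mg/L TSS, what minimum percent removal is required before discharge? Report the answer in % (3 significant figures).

Mass balance: 28·0.1413 = 0.0323·Cₑ + 0.109·2.56.
Cₑ = (3.956 − 0.279) / 0.0323 = 113.9 mg/L.
Required removal = 1 − 113.9/198 = 42.5 %.

42.5 %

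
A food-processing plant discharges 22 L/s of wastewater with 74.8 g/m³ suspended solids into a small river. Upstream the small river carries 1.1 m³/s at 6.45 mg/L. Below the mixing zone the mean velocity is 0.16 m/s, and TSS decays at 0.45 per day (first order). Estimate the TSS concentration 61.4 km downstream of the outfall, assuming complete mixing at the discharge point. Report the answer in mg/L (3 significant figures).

22 L/s = 0.022 m³/s.
After complete mixing, C₀ = (0.022·74.8 + 1.1·6.45) / 1.122 = 7.79 mg/L.
Travel time t = 6.14e+04 m / 0.16 m/s = 3.838e+05 s = 4.442 d.
C = 7.79·exp(−0.45·4.442) = 7.79·0.1355 = 1.056 mg/L.

1.06 mg/L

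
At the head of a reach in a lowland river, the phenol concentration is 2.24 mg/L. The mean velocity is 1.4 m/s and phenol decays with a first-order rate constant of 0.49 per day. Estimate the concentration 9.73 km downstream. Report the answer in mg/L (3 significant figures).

2.15 mg/L

Travel time t = 9.73 km / 1.4 m/s = 9730/1.4 = 6950 s = 0.08044 d.
First-order decay: C = 2.24·exp(−0.49·0.08044) = 2.24·0.9614 = 2.153 mg/L.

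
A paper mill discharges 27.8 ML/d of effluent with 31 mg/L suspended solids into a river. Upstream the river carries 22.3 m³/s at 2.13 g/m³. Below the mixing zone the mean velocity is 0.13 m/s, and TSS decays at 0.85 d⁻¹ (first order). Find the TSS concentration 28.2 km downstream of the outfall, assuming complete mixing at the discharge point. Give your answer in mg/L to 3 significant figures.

0.301 mg/L

27.8 ML/d = 0.3218 m³/s.
After complete mixing, C₀ = (0.3218·31 + 22.3·2.13) / 22.62 = 2.541 mg/L.
Travel time t = 2.82e+04 m / 0.13 m/s = 2.169e+05 s = 2.511 d.
C = 2.541·exp(−0.85·2.511) = 2.541·0.1184 = 0.3007 mg/L.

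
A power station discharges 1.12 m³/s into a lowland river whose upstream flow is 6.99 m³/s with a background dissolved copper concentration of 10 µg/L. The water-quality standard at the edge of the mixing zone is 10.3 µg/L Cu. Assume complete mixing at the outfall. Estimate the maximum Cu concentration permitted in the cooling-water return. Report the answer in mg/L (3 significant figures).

0.0122 mg/L

10 µg/L = 0.01 mg/L.
10.3 µg/L = 0.0103 mg/L.
Mass balance: 0.0103·8.11 = 1.12·Cₑ + 6.99·0.01.
Cₑ = (0.08353 − 0.0699) / 1.12 = 0.01217 mg/L.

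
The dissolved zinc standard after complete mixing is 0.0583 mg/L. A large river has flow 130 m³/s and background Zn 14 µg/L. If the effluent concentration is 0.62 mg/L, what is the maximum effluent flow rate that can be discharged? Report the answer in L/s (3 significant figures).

10300 L/s

14 µg/L = 0.014 mg/L.
Mass balance at complete mixing: C_std·(Q_w + Q_r) = Q_w·C_e + Q_r·C_b.
Rearranging, Q_w = Q_r·(C_std − C_b)/(C_e − C_std) = 130·(0.0583 − 0.014) / (0.62 − 0.0583) = 10.25 m³/s.
= 1.025e+04 L/s.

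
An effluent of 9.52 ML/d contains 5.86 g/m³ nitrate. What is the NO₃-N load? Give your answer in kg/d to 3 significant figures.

9.52 ML/d = 0.1102 m³/s.
Mass flux = Q·C = 0.1102 m³/s × 5.86 g/m³ = 0.6457 g/s.
= 0.6457 g/s × 86.4 = 55.79 kg/d.

55.8 kg/d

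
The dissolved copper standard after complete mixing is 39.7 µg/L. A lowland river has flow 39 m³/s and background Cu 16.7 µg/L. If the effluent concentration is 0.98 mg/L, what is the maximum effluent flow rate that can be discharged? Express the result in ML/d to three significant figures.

16.7 µg/L = 0.0167 mg/L.
39.7 µg/L = 0.0397 mg/L.
Mass balance at complete mixing: C_std·(Q_w + Q_r) = Q_w·C_e + Q_r·C_b.
Rearranging, Q_w = Q_r·(C_std − C_b)/(C_e − C_std) = 39·(0.0397 − 0.0167) / (0.98 − 0.0397) = 0.954 m³/s.
= 82.42 ML/d.

82.4 ML/d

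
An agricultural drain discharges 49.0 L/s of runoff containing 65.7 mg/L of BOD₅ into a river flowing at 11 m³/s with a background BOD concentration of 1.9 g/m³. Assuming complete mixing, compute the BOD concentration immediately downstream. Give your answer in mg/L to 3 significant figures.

2.18 mg/L

49.0 L/s = 0.049 m³/s.
Conservation of mass across the mixing zone: C = (0.049·65.7 + 11·1.9) / (0.049 + 11) = 24.12/11.05 = 2.183 mg/L.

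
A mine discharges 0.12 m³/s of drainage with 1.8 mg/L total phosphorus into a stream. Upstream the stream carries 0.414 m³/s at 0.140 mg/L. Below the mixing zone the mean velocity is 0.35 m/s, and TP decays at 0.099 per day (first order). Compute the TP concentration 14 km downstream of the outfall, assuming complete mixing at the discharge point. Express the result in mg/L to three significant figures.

After complete mixing, C₀ = (0.12·1.8 + 0.414·0.14) / 0.534 = 0.513 mg/L.
Travel time t = 1.4e+04 m / 0.35 m/s = 4e+04 s = 0.463 d.
C = 0.513·exp(−0.099·0.463) = 0.513·0.9552 = 0.4901 mg/L.

0.490 mg/L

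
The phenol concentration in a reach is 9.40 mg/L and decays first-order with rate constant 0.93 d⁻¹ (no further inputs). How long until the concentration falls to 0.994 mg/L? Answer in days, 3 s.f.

2.42 d

t = ln(C₀/C)/k = ln(9.40/0.994)/0.93 = 2.247/0.93 = 2.416 d.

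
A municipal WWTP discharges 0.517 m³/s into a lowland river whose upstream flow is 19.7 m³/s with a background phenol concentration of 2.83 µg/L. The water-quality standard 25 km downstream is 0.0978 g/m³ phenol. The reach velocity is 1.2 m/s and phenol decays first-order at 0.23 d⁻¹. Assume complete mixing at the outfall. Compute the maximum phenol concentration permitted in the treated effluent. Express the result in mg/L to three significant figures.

3.93 mg/L

2.83 µg/L = 0.00283 mg/L.
Travel time to the compliance point: t = 2.5e+04/1.2 = 2.083e+04 s = 0.2411 d; decay factor exp(−0.23·0.2411) = 0.9461.
So the concentration just after mixing may be at most 0.0978/0.9461 = 0.1034 mg/L.
Mass balance: 0.1034·20.22 = 0.517·Cₑ + 19.7·0.00283.
Cₑ = (2.09 − 0.05575) / 0.517 = 3.935 mg/L.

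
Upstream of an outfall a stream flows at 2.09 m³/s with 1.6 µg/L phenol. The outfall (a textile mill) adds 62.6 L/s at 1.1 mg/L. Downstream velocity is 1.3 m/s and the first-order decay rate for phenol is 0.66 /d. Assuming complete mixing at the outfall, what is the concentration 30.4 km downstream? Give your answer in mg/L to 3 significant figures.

62.6 L/s = 0.0626 m³/s.
1.6 µg/L = 0.0016 mg/L.
After complete mixing, C₀ = (0.0626·1.1 + 2.09·0.0016) / 2.153 = 0.03354 mg/L.
Travel time t = 3.04e+04 m / 1.3 m/s = 2.338e+04 s = 0.2707 d.
C = 0.03354·exp(−0.66·0.2707) = 0.03354·0.8364 = 0.02806 mg/L.

0.0281 mg/L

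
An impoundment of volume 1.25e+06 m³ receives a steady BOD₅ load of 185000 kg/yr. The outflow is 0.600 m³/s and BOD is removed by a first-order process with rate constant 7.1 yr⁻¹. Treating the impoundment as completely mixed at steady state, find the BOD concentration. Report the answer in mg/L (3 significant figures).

6.65 mg/L

Outflow Q = 0.600 m³/s × 3.156e+07 s/yr = 1.893e+07 m³/yr.
Steady-state CSTR mass balance: W = Q·C + k·V·C, so C = W/(Q + kV).
Q + kV = 1.893e+07 + 7.1·1.25e+06 = 2.781e+07 m³/yr.
C = 185000/2.781e+07 = 0.006652 kg/m³ = 6.652 mg/L.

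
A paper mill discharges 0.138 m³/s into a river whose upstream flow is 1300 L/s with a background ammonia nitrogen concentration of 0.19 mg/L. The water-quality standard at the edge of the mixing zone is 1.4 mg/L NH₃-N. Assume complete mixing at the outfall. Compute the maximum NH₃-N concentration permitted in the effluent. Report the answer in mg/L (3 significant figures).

12.8 mg/L

1300 L/s = 1.3 m³/s.
Mass balance: 1.4·1.438 = 0.138·Cₑ + 1.3·0.19.
Cₑ = (2.013 − 0.247) / 0.138 = 12.8 mg/L.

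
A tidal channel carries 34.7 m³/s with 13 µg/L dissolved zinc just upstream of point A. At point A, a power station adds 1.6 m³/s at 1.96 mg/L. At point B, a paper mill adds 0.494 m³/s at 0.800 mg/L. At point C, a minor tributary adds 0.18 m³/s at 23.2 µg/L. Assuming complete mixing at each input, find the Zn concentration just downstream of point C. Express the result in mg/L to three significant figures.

13 µg/L = 0.013 mg/L.
After input A: C = (34.7·0.013 + 1.6·1.96) / 36.3 = 0.09882 mg/L.
After input B: C = (36.3·0.09882 + 0.494·0.8) / 36.79 = 0.1082 mg/L.
23.2 µg/L = 0.0232 mg/L.
After input C: C = (36.79·0.1082 + 0.18·0.0232) / 36.97 = 0.1078 mg/L.

0.108 mg/L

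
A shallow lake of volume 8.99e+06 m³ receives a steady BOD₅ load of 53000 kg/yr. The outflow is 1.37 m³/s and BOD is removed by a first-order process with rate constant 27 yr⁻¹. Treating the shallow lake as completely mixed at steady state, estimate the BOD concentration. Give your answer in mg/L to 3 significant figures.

Outflow Q = 1.37 m³/s × 3.156e+07 s/yr = 4.323e+07 m³/yr.
Steady-state CSTR mass balance: W = Q·C + k·V·C, so C = W/(Q + kV).
Q + kV = 4.323e+07 + 27·8.99e+06 = 2.86e+08 m³/yr.
C = 53000/2.86e+08 = 0.0001853 kg/m³ = 0.1853 mg/L.

0.185 mg/L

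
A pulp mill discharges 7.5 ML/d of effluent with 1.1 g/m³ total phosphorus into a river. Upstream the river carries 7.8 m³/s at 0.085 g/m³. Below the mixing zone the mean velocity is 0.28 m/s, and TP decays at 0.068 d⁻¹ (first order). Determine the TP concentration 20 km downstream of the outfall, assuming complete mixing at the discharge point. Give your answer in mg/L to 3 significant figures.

7.5 ML/d = 0.08681 m³/s.
After complete mixing, C₀ = (0.08681·1.1 + 7.8·0.085) / 7.887 = 0.09617 mg/L.
Travel time t = 2e+04 m / 0.28 m/s = 7.143e+04 s = 0.8267 d.
C = 0.09617·exp(−0.068·0.8267) = 0.09617·0.9453 = 0.09091 mg/L.

0.0909 mg/L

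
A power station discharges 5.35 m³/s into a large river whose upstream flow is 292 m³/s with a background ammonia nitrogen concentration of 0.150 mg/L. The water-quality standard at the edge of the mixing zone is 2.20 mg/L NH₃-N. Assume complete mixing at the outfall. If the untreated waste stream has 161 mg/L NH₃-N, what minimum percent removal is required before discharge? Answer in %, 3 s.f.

Mass balance: 2.2·297.4 = 5.35·Cₑ + 292·0.15.
Cₑ = (654.2 − 43.8) / 5.35 = 114.1 mg/L.
Required removal = 1 − 114.1/161 = 29.14 %.

29.1 %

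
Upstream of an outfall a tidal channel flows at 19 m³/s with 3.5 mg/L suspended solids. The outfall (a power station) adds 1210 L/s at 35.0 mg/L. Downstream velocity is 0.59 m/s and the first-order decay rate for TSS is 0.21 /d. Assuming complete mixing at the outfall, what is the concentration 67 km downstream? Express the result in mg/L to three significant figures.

4.09 mg/L

1210 L/s = 1.21 m³/s.
After complete mixing, C₀ = (1.21·35 + 19·3.5) / 20.21 = 5.386 mg/L.
Travel time t = 6.7e+04 m / 0.59 m/s = 1.136e+05 s = 1.314 d.
C = 5.386·exp(−0.21·1.314) = 5.386·0.7588 = 4.087 mg/L.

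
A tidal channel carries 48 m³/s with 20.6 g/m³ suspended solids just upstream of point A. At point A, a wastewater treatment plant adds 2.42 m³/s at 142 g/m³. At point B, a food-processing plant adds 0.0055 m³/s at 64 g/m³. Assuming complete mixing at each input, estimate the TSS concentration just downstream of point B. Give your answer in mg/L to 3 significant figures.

26.4 mg/L

After input A: C = (48·20.6 + 2.42·142) / 50.42 = 26.43 mg/L.
After input B: C = (50.42·26.43 + 0.0055·64) / 50.43 = 26.43 mg/L.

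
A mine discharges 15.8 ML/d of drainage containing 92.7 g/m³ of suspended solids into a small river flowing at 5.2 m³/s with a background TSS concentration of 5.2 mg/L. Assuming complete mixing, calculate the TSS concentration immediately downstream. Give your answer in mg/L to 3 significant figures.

8.17 mg/L

15.8 ML/d = 0.1829 m³/s.
Flow-weighted mixing gives C = (0.1829·92.7 + 5.2·5.2) / (0.1829 + 5.2) = 43.99/5.383 = 8.173 mg/L.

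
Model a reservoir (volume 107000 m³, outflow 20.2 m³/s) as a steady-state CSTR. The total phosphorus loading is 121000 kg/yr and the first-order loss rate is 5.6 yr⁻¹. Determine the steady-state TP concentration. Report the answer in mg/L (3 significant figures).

0.190 mg/L

Outflow Q = 20.2 m³/s × 3.156e+07 s/yr = 6.375e+08 m³/yr.
Steady-state CSTR mass balance: W = Q·C + k·V·C, so C = W/(Q + kV).
Q + kV = 6.375e+08 + 5.6·107000 = 6.381e+08 m³/yr.
C = 121000/6.381e+08 = 0.0001896 kg/m³ = 0.1896 mg/L.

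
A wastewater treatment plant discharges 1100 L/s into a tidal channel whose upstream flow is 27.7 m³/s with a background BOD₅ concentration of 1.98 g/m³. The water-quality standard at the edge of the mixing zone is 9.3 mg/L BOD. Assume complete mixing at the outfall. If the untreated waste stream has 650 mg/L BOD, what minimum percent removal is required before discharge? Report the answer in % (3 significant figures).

1100 L/s = 1.1 m³/s.
Mass balance: 9.3·28.8 = 1.1·Cₑ + 27.7·1.98.
Cₑ = (267.8 − 54.85) / 1.1 = 193.6 mg/L.
Required removal = 1 − 193.6/650 = 70.21 %.

70.2 %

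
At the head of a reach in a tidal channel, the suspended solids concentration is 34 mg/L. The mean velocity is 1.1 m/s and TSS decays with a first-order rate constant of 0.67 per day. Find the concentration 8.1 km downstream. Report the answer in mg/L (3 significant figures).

Travel time t = 8.1 km / 1.1 m/s = 8100/1.1 = 7364 s = 0.08523 d.
First-order decay: C = 34·exp(−0.67·0.08523) = 34·0.9445 = 32.11 mg/L.

32.1 mg/L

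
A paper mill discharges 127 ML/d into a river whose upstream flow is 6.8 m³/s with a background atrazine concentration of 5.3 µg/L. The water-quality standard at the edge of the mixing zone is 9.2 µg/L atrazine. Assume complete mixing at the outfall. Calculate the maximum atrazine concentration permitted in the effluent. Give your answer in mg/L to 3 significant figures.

0.0272 mg/L

127 ML/d = 1.47 m³/s.
5.3 µg/L = 0.0053 mg/L.
9.2 µg/L = 0.0092 mg/L.
Mass balance: 0.0092·8.27 = 1.47·Cₑ + 6.8·0.0053.
Cₑ = (0.07608 − 0.03604) / 1.47 = 0.02724 mg/L.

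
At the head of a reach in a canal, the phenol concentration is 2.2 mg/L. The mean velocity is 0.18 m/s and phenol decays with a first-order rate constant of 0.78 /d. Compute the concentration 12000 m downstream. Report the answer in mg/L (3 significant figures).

Travel time t = 12000 m / 0.18 m/s = 1.2e+04/0.18 = 6.667e+04 s = 0.7716 d.
First-order decay: C = 2.2·exp(−0.78·0.7716) = 2.2·0.5478 = 1.205 mg/L.

1.21 mg/L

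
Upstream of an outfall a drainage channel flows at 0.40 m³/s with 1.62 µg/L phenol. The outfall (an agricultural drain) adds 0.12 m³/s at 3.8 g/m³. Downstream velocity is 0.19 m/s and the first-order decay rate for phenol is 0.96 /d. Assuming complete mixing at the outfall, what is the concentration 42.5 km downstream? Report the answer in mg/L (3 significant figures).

0.0731 mg/L

1.62 µg/L = 0.00162 mg/L.
After complete mixing, C₀ = (0.12·3.8 + 0.4·0.00162) / 0.52 = 0.8782 mg/L.
Travel time t = 4.25e+04 m / 0.19 m/s = 2.237e+05 s = 2.589 d.
C = 0.8782·exp(−0.96·2.589) = 0.8782·0.08329 = 0.07315 mg/L.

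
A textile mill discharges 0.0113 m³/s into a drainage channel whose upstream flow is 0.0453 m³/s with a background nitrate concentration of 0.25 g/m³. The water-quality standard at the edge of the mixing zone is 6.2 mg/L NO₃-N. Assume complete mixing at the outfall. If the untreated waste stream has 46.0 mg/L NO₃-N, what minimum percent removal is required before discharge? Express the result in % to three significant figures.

34.7 %

Mass balance: 6.2·0.0566 = 0.0113·Cₑ + 0.0453·0.25.
Cₑ = (0.3509 − 0.01132) / 0.0113 = 30.05 mg/L.
Required removal = 1 − 30.05/46.0 = 34.67 %.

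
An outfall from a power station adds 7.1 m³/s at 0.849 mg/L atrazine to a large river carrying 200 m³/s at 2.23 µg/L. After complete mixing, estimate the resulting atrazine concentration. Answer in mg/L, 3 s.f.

0.0313 mg/L

2.23 µg/L = 0.00223 mg/L.
By mass balance at complete mixing, C = (7.1·0.849 + 200·0.00223) / (7.1 + 200) = 6.474/207.1 = 0.03126 mg/L.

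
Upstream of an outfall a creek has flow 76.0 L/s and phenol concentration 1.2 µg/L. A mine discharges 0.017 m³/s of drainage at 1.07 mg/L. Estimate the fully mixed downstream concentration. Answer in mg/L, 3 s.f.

76.0 L/s = 0.076 m³/s.
1.2 µg/L = 0.0012 mg/L.
By mass balance at complete mixing, C = (0.017·1.07 + 0.076·0.0012) / (0.017 + 0.076) = 0.01828/0.093 = 0.1966 mg/L.

0.197 mg/L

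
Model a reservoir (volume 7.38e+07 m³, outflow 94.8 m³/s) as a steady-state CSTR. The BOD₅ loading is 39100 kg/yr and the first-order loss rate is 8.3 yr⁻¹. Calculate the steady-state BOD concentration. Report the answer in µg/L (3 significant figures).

Outflow Q = 94.8 m³/s × 3.156e+07 s/yr = 2.992e+09 m³/yr.
Steady-state CSTR mass balance: W = Q·C + k·V·C, so C = W/(Q + kV).
Q + kV = 2.992e+09 + 8.3·7.38e+07 = 3.604e+09 m³/yr.
C = 39100/3.604e+09 = 1.085e-05 kg/m³ = 0.01085 mg/L = 10.85 µg/L.

10.8 µg/L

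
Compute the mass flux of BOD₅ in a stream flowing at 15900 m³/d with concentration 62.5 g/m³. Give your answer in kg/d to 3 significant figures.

994 kg/d

15900 m³/d = 0.184 m³/s.
Mass flux = Q·C = 0.184 m³/s × 62.5 g/m³ = 11.5 g/s.
= 11.5 g/s × 86.4 = 993.8 kg/d.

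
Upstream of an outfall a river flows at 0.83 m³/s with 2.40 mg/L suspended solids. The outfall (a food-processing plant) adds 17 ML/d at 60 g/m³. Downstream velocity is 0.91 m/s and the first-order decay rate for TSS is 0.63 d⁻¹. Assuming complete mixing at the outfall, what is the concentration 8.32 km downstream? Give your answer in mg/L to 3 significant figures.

12.6 mg/L

17 ML/d = 0.1968 m³/s.
After complete mixing, C₀ = (0.1968·60 + 0.83·2.4) / 1.027 = 13.44 mg/L.
Travel time t = 8320 m / 0.91 m/s = 9143 s = 0.1058 d.
C = 13.44·exp(−0.63·0.1058) = 13.44·0.9355 = 12.57 mg/L.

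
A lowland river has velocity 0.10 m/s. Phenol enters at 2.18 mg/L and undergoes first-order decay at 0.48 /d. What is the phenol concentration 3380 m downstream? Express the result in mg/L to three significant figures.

1.81 mg/L

Travel time t = 3380 m / 0.10 m/s = 3380/0.10 = 3.38e+04 s = 0.3912 d.
First-order decay: C = 2.18·exp(−0.48·0.3912) = 2.18·0.8288 = 1.807 mg/L.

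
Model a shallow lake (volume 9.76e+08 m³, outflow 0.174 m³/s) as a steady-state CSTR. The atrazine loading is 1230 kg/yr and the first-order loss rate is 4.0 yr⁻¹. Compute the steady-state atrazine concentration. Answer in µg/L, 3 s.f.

Outflow Q = 0.174 m³/s × 3.156e+07 s/yr = 5.491e+06 m³/yr.
Steady-state CSTR mass balance: W = Q·C + k·V·C, so C = W/(Q + kV).
Q + kV = 5.491e+06 + 4.0·9.76e+08 = 3.909e+09 m³/yr.
C = 1230/3.909e+09 = 3.146e-07 kg/m³ = 0.0003146 mg/L = 0.3146 µg/L.

0.315 µg/L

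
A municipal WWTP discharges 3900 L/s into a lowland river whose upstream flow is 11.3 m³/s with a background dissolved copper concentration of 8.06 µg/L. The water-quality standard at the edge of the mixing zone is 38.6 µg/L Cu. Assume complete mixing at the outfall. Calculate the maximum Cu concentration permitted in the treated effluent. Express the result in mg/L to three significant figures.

0.127 mg/L

3900 L/s = 3.9 m³/s.
8.06 µg/L = 0.00806 mg/L.
38.6 µg/L = 0.0386 mg/L.
Mass balance: 0.0386·15.2 = 3.9·Cₑ + 11.3·0.00806.
Cₑ = (0.5867 − 0.09108) / 3.9 = 0.1271 mg/L.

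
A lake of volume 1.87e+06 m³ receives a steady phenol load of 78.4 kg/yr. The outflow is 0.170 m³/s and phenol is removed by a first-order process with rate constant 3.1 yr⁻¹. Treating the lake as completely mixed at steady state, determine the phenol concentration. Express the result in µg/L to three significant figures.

Outflow Q = 0.170 m³/s × 3.156e+07 s/yr = 5.365e+06 m³/yr.
Steady-state CSTR mass balance: W = Q·C + k·V·C, so C = W/(Q + kV).
Q + kV = 5.365e+06 + 3.1·1.87e+06 = 1.116e+07 m³/yr.
C = 78.4/1.116e+07 = 7.024e-06 kg/m³ = 0.007024 mg/L = 7.024 µg/L.

7.02 µg/L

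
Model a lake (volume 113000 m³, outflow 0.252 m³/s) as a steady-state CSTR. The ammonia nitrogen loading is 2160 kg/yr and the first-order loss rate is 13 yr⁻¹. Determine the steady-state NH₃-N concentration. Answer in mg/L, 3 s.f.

Outflow Q = 0.252 m³/s × 3.156e+07 s/yr = 7.953e+06 m³/yr.
Steady-state CSTR mass balance: W = Q·C + k·V·C, so C = W/(Q + kV).
Q + kV = 7.953e+06 + 13·113000 = 9.422e+06 m³/yr.
C = 2160/9.422e+06 = 0.0002293 kg/m³ = 0.2293 mg/L.

0.229 mg/L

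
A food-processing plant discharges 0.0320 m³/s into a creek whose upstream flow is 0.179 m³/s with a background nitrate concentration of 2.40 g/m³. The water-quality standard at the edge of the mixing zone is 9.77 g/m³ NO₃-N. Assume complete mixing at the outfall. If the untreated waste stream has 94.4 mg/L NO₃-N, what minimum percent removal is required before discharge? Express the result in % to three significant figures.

Mass balance: 9.77·0.211 = 0.032·Cₑ + 0.179·2.4.
Cₑ = (2.061 − 0.4296) / 0.032 = 51 mg/L.
Required removal = 1 − 51/94.4 = 45.98 %.

46.0 %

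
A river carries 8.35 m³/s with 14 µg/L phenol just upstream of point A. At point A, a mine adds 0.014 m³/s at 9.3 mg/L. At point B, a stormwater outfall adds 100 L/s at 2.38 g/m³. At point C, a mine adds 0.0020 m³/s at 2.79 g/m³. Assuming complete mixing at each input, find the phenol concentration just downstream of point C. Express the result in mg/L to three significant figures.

14 µg/L = 0.014 mg/L.
After input A: C = (8.35·0.014 + 0.014·9.3) / 8.364 = 0.02954 mg/L.
100 L/s = 0.1 m³/s.
After input B: C = (8.364·0.02954 + 0.1·2.38) / 8.464 = 0.05731 mg/L.
After input C: C = (8.464·0.05731 + 0.002·2.79) / 8.466 = 0.05796 mg/L.

0.0580 mg/L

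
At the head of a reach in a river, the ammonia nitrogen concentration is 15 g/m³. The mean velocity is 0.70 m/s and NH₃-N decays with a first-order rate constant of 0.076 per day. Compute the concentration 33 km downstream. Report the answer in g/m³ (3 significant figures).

14.4 g/m³

Travel time t = 33 km / 0.70 m/s = 3.3e+04/0.70 = 4.714e+04 s = 0.5456 d.
First-order decay: C = 15·exp(−0.076·0.5456) = 15·0.9594 = 14.39 g/m³.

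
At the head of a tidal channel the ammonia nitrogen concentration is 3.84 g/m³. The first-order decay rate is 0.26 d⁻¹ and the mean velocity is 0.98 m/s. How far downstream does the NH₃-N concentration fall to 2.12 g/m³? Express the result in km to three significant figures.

193 km

From C = C₀·e^(−kt), t = ln(C₀/C)/k = ln(3.84/2.12)/0.26 = 0.5941/0.26 = 2.285 d.
Distance = v·t = 0.98 m/s × 1.974e+05 s = 1.935e+05 m = 193.5 km.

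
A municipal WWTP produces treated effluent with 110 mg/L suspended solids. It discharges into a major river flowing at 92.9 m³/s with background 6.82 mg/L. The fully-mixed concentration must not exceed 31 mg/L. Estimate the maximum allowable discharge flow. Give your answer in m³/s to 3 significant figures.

Mass balance at complete mixing: C_std·(Q_w + Q_r) = Q_w·C_e + Q_r·C_b.
Rearranging, Q_w = Q_r·(C_std − C_b)/(C_e − C_std) = 92.9·(31 − 6.82) / (110 − 31) = 28.43 m³/s.

28.4 m³/s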